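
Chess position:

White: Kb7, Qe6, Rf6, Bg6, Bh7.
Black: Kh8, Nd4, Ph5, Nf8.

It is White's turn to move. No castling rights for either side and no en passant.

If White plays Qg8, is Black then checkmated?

yes

After Qg8: black king on h8; in check: yes, from the white queen on g8.
King squares — g7: attacked by Qg8; h7: attacked by Bg6; g8: attacked by Bh7.
Black has no legal moves → checkmate.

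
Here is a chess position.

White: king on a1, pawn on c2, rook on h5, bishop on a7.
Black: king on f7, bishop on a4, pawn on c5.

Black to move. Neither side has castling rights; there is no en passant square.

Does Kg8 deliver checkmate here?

After Kg8: white king on a1; in check: no.
White is not in check, so this cannot be checkmate.

no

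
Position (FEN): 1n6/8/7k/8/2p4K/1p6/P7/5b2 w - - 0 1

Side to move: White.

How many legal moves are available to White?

5

White to move; king on h4.
In check: no.
Legal moves: Kg4, Kg3, axb3, a3, a4.
Count: 5.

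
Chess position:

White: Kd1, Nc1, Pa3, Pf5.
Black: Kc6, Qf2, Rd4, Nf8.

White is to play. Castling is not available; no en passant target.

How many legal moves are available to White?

White to move; king on d1.
In check: yes, from the black rook on d4.
Legal moves: Nd3.
Count: 1.

1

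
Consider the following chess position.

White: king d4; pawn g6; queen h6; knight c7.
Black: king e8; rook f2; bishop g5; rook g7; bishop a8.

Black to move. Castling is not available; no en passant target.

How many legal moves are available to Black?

5

Black to move; king on e8.
In check: yes, from the white knight on c7.
Legal moves: Kf8, Kd8, Ke7, Kd7, Rxc7.
Count: 5.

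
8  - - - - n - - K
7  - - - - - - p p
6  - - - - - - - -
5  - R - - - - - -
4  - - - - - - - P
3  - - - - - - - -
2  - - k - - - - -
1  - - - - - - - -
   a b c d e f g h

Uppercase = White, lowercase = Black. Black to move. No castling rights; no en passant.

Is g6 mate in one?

After g6: white king on h8; in check: no.
White is not in check, so this cannot be checkmate.

no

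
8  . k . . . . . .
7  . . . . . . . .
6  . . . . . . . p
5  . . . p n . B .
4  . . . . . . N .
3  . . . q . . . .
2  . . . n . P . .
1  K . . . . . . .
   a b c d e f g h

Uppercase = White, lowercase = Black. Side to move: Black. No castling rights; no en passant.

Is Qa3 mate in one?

After Qa3: white king on a1; in check: yes, from the black queen on a3.
King squares — b1: attacked by Nd2; a2: attacked by Qa3; b2: attacked by Qa3.
White has no legal moves → checkmate.

yes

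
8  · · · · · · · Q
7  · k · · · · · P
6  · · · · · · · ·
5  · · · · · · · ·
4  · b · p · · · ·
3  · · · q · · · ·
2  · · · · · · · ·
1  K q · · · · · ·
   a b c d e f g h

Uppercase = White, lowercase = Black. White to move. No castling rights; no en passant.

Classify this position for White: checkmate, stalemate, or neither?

White to move; white king on a1.
In check: yes, from the black queen on b1.
King squares — b1: attacked by Qd3; a2: attacked by Qb1; b2: attacked by Qb1.
Legal moves for White: none.
In check with no legal moves → checkmate.

checkmate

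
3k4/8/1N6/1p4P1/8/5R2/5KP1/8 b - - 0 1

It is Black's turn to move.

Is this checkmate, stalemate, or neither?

Black to move; black king on d8.
In check: no.
Legal moves for Black: Ke8, Ke7, Kc7, b4.
Black has 4 legal moves and is not in check → neither.

neither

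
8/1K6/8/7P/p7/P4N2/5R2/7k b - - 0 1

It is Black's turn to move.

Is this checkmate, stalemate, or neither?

stalemate

Black to move; black king on h1.
In check: no.
King squares — g1: attacked by Nf3; g2: attacked by Rf2; h2: attacked by Rf2.
Legal moves for Black: none.
Not in check and no legal moves → stalemate.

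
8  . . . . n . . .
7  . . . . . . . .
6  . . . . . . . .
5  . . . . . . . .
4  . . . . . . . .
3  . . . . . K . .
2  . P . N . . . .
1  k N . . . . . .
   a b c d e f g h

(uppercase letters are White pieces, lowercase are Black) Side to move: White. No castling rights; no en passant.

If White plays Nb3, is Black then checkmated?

no

After Nb3: black king on a1; in check: yes, from the white knight on b3.
Black has 3 legal replies: Kxb2, Ka2, Kxb1.
In check but a legal move exists → not checkmate.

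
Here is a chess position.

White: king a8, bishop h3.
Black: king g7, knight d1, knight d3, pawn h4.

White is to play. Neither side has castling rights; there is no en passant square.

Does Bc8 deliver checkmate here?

After Bc8: black king on g7; in check: no.
Black is not in check, so this cannot be checkmate.

no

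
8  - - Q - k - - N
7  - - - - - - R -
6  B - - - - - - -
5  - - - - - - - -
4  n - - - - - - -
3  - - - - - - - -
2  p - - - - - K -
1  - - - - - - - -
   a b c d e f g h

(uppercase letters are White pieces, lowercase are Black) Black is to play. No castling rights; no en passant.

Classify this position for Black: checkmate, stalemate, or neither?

Black to move; black king on e8.
In check: yes, from the white queen on c8.
King squares — d7: attacked by Rg7; e7: attacked by Rg7; f7: attacked by Rg7; d8: attacked by Qc8; f8: attacked by Qc8.
Legal moves for Black: none.
In check with no legal moves → checkmate.

checkmate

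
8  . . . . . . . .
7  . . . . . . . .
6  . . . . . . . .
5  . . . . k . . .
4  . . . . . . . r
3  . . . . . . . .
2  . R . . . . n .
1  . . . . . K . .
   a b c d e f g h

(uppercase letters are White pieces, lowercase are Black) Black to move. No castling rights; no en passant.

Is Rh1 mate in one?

After Rh1: white king on f1; in check: yes, from the black rook on h1.
White has 3 legal replies: Kxg2, Kf2, Ke2.
In check but a legal move exists → not checkmate.

no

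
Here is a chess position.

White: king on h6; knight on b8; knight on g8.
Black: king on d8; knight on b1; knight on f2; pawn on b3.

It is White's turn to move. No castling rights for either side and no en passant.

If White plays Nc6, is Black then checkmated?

After Nc6: black king on d8; in check: yes, from the white knight on c6.
Black has 4 legal replies: Ke8, Kc8, Kd7, Kc7.
In check but a legal move exists → not checkmate.

no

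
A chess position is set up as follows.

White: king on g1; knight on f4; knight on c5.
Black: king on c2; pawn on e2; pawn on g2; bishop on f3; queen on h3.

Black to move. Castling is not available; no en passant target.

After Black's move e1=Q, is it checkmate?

yes

After e1=Q: white king on g1; in check: yes, from the black queen on e1.
King squares — f1: attacked by Qe1; h1: attacked by Qe1; f2: attacked by Qe1; g2: attacked by Bf3; h2: attacked by Qh3.
White has no legal moves → checkmate.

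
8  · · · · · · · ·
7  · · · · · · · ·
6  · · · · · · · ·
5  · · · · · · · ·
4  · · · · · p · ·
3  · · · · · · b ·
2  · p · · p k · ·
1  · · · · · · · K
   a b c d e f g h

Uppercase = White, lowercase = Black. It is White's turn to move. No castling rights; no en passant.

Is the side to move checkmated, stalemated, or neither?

stalemate

White to move; white king on h1.
In check: no.
King squares — g1: attacked by Kf2; g2: attacked by Kf2; h2: attacked by Bg3.
Legal moves for White: none.
Not in check and no legal moves → stalemate.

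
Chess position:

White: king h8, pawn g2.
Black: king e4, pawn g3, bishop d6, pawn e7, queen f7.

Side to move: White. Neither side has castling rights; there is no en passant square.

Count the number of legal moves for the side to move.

White to move; king on h8.
In check: no.
Legal moves: none.
Count: 0.

0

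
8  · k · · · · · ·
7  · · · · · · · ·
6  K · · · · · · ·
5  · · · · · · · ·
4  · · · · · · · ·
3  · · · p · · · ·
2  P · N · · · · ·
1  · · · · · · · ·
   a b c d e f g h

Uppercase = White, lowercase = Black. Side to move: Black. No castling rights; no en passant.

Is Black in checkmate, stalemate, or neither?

neither

Black to move; black king on b8.
In check: no.
Legal moves for Black: Kc8, Ka8, Kc7, dxc2, d2.
Black has 5 legal moves and is not in check → neither.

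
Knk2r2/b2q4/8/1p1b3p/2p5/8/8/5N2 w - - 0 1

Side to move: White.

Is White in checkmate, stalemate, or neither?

checkmate

White to move; white king on a8.
In check: yes, from the black bishop on d5.
King squares — a7: attacked by Qd7; b7: attacked by Bd5; b8: attacked by Ba7.
Legal moves for White: none.
In check with no legal moves → checkmate.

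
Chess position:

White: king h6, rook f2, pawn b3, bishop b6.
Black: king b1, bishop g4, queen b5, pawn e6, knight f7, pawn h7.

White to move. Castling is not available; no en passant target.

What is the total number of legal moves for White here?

3

White to move; king on h6.
In check: yes, from the black knight on f7.
Legal moves: Kxh7, Kg7, Rxf7.
Count: 3.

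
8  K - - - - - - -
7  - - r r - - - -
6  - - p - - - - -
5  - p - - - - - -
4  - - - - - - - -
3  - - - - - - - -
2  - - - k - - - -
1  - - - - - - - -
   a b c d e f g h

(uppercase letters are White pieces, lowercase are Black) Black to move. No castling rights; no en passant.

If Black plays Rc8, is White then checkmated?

yes

After Rc8: white king on a8; in check: yes, from the black rook on c8.
King squares — a7: attacked by Rd7; b7: attacked by Rd7; b8: attacked by Rc8.
White has no legal moves → checkmate.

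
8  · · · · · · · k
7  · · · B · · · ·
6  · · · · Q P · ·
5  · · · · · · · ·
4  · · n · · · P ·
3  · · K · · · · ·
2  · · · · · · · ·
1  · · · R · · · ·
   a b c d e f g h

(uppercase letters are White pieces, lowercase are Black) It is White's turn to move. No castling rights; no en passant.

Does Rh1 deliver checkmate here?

After Rh1: black king on h8; in check: yes, from the white rook on h1.
King squares — g7: attacked by Pf6; h7: attacked by Rh1; g8: attacked by Qe6.
Black has no legal moves → checkmate.

yes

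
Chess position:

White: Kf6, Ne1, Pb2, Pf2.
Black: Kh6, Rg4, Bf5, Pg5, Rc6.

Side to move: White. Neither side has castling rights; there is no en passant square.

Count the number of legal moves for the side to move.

4

White to move; king on f6.
In check: yes, from the black rook on c6.
Legal moves: Kf7, Ke7, Kxf5, Ke5.
Count: 4.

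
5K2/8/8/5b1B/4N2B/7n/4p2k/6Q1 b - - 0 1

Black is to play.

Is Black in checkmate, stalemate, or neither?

neither

Black to move; black king on h2.
In check: yes, from the white queen on g1.
King squares — g1: available; h1: attacked by Qg1; g2: attacked by Qg1; g3: attacked by Qg1; h3: own knight.
Legal moves for Black: Kxg1, Nxg1.
Black is in check but has 2 legal moves → neither.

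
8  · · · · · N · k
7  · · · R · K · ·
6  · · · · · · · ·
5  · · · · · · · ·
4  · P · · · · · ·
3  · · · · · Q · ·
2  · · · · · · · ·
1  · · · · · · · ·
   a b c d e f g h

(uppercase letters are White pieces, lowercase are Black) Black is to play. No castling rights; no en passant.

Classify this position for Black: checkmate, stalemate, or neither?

stalemate

Black to move; black king on h8.
In check: no.
King squares — g7: attacked by Kf7; h7: attacked by Nf8; g8: attacked by Kf7.
Legal moves for Black: none.
Not in check and no legal moves → stalemate.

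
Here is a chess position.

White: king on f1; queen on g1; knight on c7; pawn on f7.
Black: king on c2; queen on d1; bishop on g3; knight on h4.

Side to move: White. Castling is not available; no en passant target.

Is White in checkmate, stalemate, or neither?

checkmate

White to move; white king on f1.
In check: yes, from the black queen on d1.
King squares — e1: attacked by Qd1; g1: own queen; e2: attacked by Qd1; f2: attacked by Bg3; g2: attacked by Nh4.
Legal moves for White: none.
In check with no legal moves → checkmate.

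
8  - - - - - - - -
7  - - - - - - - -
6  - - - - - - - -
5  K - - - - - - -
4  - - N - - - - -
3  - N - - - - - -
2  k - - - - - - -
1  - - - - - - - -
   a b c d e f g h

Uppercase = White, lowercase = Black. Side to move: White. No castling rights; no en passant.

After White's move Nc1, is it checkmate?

no

After Nc1: black king on a2; in check: yes, from the white knight on c1.
Black has 2 legal replies: Kb1, Ka1.
In check but a legal move exists → not checkmate.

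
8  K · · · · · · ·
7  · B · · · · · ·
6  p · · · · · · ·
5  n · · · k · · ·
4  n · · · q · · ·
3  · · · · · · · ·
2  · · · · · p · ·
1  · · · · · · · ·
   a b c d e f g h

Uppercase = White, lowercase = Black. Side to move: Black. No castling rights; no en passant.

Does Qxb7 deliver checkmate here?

After Qxb7: white king on a8; in check: yes, from the black queen on b7.
King squares — a7: attacked by Qb7; b7: attacked by Na5; b8: attacked by Qb7.
White has no legal moves → checkmate.

yes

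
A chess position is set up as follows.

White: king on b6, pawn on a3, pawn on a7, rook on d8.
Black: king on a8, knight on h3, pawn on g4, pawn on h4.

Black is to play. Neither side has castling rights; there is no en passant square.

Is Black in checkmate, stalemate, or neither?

checkmate

Black to move; black king on a8.
In check: yes, from the white rook on d8.
King squares — a7: attacked by Kb6; b7: attacked by Kb6; b8: attacked by Pa7.
Legal moves for Black: none.
In check with no legal moves → checkmate.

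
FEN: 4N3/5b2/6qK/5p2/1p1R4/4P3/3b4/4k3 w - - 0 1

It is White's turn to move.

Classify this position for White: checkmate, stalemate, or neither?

White to move; white king on h6.
In check: yes, from the black queen on g6.
King squares — g5: attacked by Qg6; h5: attacked by Qg6; g6: attacked by Bf7; g7: attacked by Qg6; h7: attacked by Qg6.
Legal moves for White: none.
In check with no legal moves → checkmate.

checkmate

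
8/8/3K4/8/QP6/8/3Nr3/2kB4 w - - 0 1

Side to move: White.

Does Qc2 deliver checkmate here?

yes

After Qc2: black king on c1; in check: yes, from the white queen on c2.
King squares — b1: attacked by Qc2; d1: attacked by Qc2; b2: attacked by Qc2; c2: attacked by Bd1; d2: attacked by Qc2.
Black has no legal moves → checkmate.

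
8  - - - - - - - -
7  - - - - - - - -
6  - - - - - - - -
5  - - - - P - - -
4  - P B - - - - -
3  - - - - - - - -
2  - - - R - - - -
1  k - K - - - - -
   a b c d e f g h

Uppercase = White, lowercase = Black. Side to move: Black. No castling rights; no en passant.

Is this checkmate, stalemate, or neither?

stalemate

Black to move; black king on a1.
In check: no.
King squares — b1: attacked by Kc1; a2: attacked by Rd2; b2: attacked by Kc1.
Legal moves for Black: none.
Not in check and no legal moves → stalemate.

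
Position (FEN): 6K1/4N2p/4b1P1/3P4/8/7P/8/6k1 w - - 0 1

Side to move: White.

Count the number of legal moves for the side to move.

White to move; king on g8.
In check: yes, from the black bishop on e6.
Legal moves: Kh8, Kf8, Kxh7, Kg7, dxe6.
Count: 5.

5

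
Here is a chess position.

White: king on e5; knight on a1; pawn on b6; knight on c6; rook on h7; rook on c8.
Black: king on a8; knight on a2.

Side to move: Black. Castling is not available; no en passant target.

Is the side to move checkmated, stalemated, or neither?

Black to move; black king on a8.
In check: yes, from the white rook on c8.
King squares — a7: attacked by Pb6; b7: attacked by Rh7; b8: attacked by Nc6.
Legal moves for Black: none.
In check with no legal moves → checkmate.

checkmate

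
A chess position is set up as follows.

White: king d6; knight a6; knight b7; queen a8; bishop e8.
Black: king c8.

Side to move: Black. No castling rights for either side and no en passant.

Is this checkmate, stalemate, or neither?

Black to move; black king on c8.
In check: yes, from the white queen on a8.
King squares — b7: attacked by Qa8; c7: attacked by Na6; d7: attacked by Kd6; b8: attacked by Na6; d8: attacked by Nb7.
Legal moves for Black: none.
In check with no legal moves → checkmate.

checkmate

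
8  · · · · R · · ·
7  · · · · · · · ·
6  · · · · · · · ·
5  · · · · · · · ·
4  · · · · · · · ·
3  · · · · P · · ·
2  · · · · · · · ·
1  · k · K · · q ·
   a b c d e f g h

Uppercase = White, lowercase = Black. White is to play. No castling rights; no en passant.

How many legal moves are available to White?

2

White to move; king on d1.
In check: yes, from the black queen on g1.
Legal moves: Ke2, Kd2.
Count: 2.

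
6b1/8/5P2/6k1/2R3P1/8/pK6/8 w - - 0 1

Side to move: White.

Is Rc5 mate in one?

no

After Rc5: black king on g5; in check: yes, from the white rook on c5.
Black has 7 legal replies: Kh6, Kg6, Kxf6, Kh4, Kxg4, Kf4, Bd5.
In check but a legal move exists → not checkmate.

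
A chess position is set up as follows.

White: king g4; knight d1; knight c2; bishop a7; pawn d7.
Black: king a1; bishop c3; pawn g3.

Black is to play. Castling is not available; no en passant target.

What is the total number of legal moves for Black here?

Black to move; king on a1.
In check: yes, from the white knight on c2.
Legal moves: Ka2, Kb1.
Count: 2.

2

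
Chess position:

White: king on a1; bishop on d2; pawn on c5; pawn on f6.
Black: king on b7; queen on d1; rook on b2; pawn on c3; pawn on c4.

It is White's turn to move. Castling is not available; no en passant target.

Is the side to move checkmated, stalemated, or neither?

neither

White to move; white king on a1.
In check: yes, from the black queen on d1.
Legal moves for White: Bc1.
White is in check but has 1 legal move → neither.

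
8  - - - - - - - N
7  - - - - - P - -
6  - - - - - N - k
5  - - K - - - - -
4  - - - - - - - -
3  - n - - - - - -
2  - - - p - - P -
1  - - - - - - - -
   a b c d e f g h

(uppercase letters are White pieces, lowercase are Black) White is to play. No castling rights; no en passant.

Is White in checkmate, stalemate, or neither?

White to move; white king on c5.
In check: yes, from the black knight on b3.
Legal moves for White: Kd6, Kc6, Kb6, Kd5, Kb5, Kc4, Kb4.
White is in check but has 7 legal moves → neither.

neither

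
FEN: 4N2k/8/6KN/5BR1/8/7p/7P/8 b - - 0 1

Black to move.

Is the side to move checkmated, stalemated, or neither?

Black to move; black king on h8.
In check: no.
King squares — g7: attacked by Kg6; h7: attacked by Kg6; g8: attacked by Nh6.
Legal moves for Black: none.
Not in check and no legal moves → stalemate.

stalemate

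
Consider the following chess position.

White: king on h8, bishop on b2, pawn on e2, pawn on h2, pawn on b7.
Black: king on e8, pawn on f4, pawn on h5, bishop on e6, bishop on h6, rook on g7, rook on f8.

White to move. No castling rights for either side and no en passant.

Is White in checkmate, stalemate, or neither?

White to move; white king on h8.
In check: yes, from the black rook on f8.
King squares — g7: attacked by Bh6; h7: attacked by Rg7; g8: attacked by Be6.
Legal moves for White: none.
In check with no legal moves → checkmate.

checkmate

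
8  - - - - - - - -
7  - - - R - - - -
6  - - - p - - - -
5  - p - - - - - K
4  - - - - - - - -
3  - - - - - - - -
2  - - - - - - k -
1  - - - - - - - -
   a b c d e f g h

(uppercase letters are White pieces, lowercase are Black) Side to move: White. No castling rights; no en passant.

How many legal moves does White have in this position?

White to move; king on h5.
In check: no.
Legal moves: Rd8, Rh7, Rg7+, Rf7, Re7, Rc7, Rb7, Ra7, Rxd6, Kh6, Kg6, Kg5, Kh4, Kg4.
Count: 14.

14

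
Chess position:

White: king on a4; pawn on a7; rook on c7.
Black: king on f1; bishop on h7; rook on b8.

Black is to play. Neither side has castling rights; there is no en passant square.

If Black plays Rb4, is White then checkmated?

After Rb4: white king on a4; in check: yes, from the black rook on b4.
White has 3 legal replies: Ka5, Kxb4, Ka3.
In check but a legal move exists → not checkmate.

no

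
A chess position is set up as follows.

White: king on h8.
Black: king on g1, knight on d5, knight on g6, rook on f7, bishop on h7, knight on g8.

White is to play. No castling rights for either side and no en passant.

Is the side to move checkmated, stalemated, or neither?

White to move; white king on h8.
In check: yes, from the black knight on g6.
King squares — g7: attacked by Rf7; h7: attacked by Rf7; g8: attacked by Bh7.
Legal moves for White: none.
In check with no legal moves → checkmate.

checkmate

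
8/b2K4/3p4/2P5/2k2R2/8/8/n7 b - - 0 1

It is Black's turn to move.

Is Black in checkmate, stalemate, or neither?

Black to move; black king on c4.
In check: yes, from the white rook on f4.
King squares — b3: available; c3: available; d3: available; b4: attacked by Rf4; d4: attacked by Rf4; b5: available; c5: available; d5: available.
Legal moves for Black: Kd5, Kxc5, Kb5, Kd3, Kc3, Kb3.
Black is in check but has 6 legal moves → neither.

neither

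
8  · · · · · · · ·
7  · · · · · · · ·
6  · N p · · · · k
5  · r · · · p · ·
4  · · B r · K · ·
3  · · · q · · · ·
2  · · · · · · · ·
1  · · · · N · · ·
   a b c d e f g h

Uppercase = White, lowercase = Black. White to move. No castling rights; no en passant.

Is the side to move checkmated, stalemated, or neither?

checkmate

White to move; white king on f4.
In check: yes, from the black rook on d4.
King squares — e3: attacked by Qd3; f3: attacked by Qd3; g3: attacked by Qd3; e4: attacked by Qd3; g4: attacked by Rd4; e5: attacked by Rb5; f5: attacked by Qd3; g5: attacked by Kh6.
Legal moves for White: none.
In check with no legal moves → checkmate.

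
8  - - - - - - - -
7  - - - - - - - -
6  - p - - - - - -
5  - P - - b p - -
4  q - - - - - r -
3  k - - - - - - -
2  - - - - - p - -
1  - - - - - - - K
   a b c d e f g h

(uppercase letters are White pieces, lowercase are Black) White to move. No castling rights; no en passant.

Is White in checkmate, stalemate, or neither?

stalemate

White to move; white king on h1.
In check: no.
King squares — g1: attacked by Pf2; g2: attacked by Rg4; h2: attacked by Be5.
Legal moves for White: none.
Not in check and no legal moves → stalemate.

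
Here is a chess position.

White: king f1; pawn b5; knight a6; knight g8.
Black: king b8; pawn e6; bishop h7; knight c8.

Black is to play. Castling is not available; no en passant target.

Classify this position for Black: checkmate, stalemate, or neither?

neither

Black to move; black king on b8.
In check: yes, from the white knight on a6.
Legal moves for Black: Ka8, Kb7, Ka7.
Black is in check but has 3 legal moves → neither.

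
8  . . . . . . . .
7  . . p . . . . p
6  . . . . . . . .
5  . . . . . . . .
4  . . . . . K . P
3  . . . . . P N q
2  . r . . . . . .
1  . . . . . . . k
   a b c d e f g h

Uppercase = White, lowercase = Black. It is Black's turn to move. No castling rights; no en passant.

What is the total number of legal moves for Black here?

4

Black to move; king on h1.
In check: yes, from the white knight on g3.
Legal moves: Kh2, Kg2, Kg1, Qxg3+.
Count: 4.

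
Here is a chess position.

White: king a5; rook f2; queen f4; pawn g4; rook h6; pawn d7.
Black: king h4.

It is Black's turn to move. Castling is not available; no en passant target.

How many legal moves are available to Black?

Black to move; king on h4.
In check: yes, from the white rook on h6.
Legal moves: none.
Count: 0.

0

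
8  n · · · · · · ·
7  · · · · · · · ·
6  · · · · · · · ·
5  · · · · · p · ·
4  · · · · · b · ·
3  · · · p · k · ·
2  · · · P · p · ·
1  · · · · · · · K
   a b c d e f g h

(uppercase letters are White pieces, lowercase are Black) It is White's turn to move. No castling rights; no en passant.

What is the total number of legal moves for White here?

White to move; king on h1.
In check: no.
Legal moves: none.
Count: 0.

0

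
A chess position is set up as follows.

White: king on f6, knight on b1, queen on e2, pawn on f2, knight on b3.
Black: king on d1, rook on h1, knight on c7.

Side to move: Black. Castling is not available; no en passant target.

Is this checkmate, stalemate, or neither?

neither

Black to move; black king on d1.
In check: yes, from the white queen on e2.
Legal moves for Black: Kxe2.
Black is in check but has 1 legal move → neither.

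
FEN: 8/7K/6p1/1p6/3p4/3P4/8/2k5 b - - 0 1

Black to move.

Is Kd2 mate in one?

After Kd2: white king on h7; in check: no.
White is not in check, so this cannot be checkmate.

no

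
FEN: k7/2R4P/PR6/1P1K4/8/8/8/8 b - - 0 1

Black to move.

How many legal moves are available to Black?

Black to move; king on a8.
In check: no.
Legal moves: none.
Count: 0.

0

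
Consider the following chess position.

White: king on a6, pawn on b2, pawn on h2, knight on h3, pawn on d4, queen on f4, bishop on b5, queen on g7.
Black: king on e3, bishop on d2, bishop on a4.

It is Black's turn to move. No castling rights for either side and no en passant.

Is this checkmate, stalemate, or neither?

Black to move; black king on e3.
In check: yes, from the white queen on f4.
King squares — d2: own bishop; e2: attacked by Bb5; f2: attacked by Nh3; d3: attacked by Bb5; f3: attacked by Qf4; d4: attacked by Qf4; e4: attacked by Qf4; f4: attacked by Nh3.
Legal moves for Black: none.
In check with no legal moves → checkmate.

checkmate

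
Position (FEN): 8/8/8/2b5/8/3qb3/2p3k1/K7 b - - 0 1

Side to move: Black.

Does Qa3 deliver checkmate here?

yes

After Qa3: white king on a1; in check: yes, from the black queen on a3.
King squares — b1: attacked by Pc2; a2: attacked by Qa3; b2: attacked by Qa3.
White has no legal moves → checkmate.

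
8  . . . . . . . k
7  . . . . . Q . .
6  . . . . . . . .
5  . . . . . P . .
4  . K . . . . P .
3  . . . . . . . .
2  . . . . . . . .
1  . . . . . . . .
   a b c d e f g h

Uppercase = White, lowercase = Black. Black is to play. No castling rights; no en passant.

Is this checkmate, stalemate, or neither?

Black to move; black king on h8.
In check: no.
King squares — g7: attacked by Qf7; h7: attacked by Qf7; g8: attacked by Qf7.
Legal moves for Black: none.
Not in check and no legal moves → stalemate.

stalemate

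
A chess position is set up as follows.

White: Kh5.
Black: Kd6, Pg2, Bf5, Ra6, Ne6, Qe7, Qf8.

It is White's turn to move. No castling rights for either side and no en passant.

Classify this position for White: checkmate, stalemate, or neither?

stalemate

White to move; white king on h5.
In check: no.
King squares — g4: attacked by Bf5; h4: attacked by Qe7; g5: attacked by Ne6; g6: attacked by Bf5; h6: attacked by Qf8.
Legal moves for White: none.
Not in check and no legal moves → stalemate.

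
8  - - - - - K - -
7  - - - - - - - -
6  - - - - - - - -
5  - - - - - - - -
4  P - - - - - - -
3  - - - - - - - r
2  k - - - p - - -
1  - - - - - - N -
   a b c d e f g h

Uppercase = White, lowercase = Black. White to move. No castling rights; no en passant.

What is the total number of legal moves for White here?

White to move; king on f8.
In check: no.
Legal moves: Kg8, Ke8, Kg7, Kf7, Ke7, Nxh3, Nf3, Nxe2, a5.
Count: 9.

9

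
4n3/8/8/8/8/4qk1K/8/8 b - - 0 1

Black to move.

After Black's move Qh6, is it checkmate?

After Qh6: white king on h3; in check: yes, from the black queen on h6.
King squares — g2: attacked by Kf3; h2: attacked by Qh6; g3: attacked by Kf3; g4: attacked by Kf3; h4: attacked by Qh6.
White has no legal moves → checkmate.

yes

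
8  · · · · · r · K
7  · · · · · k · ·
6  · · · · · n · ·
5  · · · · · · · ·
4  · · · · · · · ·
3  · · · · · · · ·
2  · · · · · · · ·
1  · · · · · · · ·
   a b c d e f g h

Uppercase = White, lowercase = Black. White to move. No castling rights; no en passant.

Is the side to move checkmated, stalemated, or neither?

White to move; white king on h8.
In check: yes, from the black rook on f8.
King squares — g7: attacked by Kf7; h7: attacked by Nf6; g8: attacked by Nf6.
Legal moves for White: none.
In check with no legal moves → checkmate.

checkmate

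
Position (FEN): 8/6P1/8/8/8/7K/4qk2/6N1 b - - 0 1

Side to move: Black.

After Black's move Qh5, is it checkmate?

yes

After Qh5: white king on h3; in check: yes, from the black queen on h5.
King squares — g2: attacked by Kf2; h2: attacked by Qh5; g3: attacked by Kf2; g4: attacked by Qh5; h4: attacked by Qh5.
White has no legal moves → checkmate.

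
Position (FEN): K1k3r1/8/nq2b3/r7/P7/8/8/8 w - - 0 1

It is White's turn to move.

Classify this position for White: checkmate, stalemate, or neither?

White to move; white king on a8.
In check: no.
King squares — a7: attacked by Qb6; b7: attacked by Qb6; b8: attacked by Na6.
Legal moves for White: none.
Not in check and no legal moves → stalemate.

stalemate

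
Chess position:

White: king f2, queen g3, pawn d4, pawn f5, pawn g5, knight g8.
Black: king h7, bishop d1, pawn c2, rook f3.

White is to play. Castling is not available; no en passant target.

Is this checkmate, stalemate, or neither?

White to move; white king on f2.
In check: yes, from the black rook on f3.
Legal moves for White: Kg2, Kg1, Ke1, Qxf3.
White is in check but has 4 legal moves → neither.

neither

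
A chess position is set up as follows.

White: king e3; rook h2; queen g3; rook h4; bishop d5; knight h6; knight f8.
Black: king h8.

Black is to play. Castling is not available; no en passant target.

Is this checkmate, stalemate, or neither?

stalemate

Black to move; black king on h8.
In check: no.
King squares — g7: attacked by Qg3; h7: attacked by Nf8; g8: attacked by Qg3.
Legal moves for Black: none.
Not in check and no legal moves → stalemate.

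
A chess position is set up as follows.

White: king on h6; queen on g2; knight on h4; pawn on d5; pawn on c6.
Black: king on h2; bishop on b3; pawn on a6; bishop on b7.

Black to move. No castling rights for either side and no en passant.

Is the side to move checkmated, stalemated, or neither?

checkmate

Black to move; black king on h2.
In check: yes, from the white queen on g2.
King squares — g1: attacked by Qg2; h1: attacked by Qg2; g2: attacked by Nh4; g3: attacked by Qg2; h3: attacked by Qg2.
Legal moves for Black: none.
In check with no legal moves → checkmate.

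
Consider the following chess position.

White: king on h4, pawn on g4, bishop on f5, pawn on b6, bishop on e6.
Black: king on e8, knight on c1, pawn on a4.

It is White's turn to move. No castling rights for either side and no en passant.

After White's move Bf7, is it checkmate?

After Bf7: black king on e8; in check: yes, from the white bishop on f7.
Black has 4 legal replies: Kf8, Kd8, Kxf7, Ke7.
In check but a legal move exists → not checkmate.

no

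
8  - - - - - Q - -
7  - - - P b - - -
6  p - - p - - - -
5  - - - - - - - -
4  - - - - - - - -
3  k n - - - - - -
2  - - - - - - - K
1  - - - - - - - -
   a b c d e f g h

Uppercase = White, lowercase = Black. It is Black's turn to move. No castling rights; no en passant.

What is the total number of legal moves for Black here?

17

Black to move; king on a3.
In check: no.
Legal moves: Bxf8, Bd8, Bf6, Bg5, Bh4, Nc5, Na5, Nd4, Nd2, Nc1, Na1, Kb4, Ka4, Kb2, Ka2, d5, a5.
Count: 17.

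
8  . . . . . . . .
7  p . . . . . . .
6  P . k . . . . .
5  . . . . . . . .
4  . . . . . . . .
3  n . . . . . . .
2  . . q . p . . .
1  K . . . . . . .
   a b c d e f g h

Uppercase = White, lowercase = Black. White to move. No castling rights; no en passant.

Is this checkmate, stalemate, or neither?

White to move; white king on a1.
In check: no.
King squares — b1: attacked by Qc2; a2: attacked by Qc2; b2: attacked by Qc2.
Legal moves for White: none.
Not in check and no legal moves → stalemate.

stalemate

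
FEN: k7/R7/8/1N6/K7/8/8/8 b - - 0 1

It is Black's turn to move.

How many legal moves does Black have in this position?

1

Black to move; king on a8.
In check: yes, from the white rook on a7.
Legal moves: Kb8.
Count: 1.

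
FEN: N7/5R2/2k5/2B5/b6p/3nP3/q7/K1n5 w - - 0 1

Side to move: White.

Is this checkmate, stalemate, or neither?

White to move; white king on a1.
In check: yes, from the black queen on a2.
King squares — b1: attacked by Qa2; a2: attacked by Nc1; b2: attacked by Qa2.
Legal moves for White: none.
In check with no legal moves → checkmate.

checkmate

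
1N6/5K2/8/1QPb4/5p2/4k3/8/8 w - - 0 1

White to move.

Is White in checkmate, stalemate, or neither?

White to move; white king on f7.
In check: yes, from the black bishop on d5.
King squares — e6: attacked by Bd5; f6: available; g6: available; e7: available; g7: available; e8: available; f8: available; g8: attacked by Bd5.
Legal moves for White: Kf8, Ke8, Kg7, Ke7, Kg6, Kf6.
White is in check but has 6 legal moves → neither.

neither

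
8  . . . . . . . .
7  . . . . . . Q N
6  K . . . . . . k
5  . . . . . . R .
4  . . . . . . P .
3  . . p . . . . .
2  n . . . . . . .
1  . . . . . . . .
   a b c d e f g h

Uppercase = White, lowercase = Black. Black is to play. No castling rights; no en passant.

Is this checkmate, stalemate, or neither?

Black to move; black king on h6.
In check: yes, from the white queen on g7.
King squares — g5: attacked by Qg7; h5: attacked by Pg4; g6: attacked by Rg5; g7: attacked by Rg5; h7: attacked by Qg7.
Legal moves for Black: none.
In check with no legal moves → checkmate.

checkmate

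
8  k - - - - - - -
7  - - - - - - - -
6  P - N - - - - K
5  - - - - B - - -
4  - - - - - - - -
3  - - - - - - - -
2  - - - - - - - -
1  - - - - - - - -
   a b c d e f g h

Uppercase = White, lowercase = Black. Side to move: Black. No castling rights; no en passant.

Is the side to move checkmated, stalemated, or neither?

stalemate

Black to move; black king on a8.
In check: no.
King squares — a7: attacked by Nc6; b7: attacked by Pa6; b8: attacked by Be5.
Legal moves for Black: none.
Not in check and no legal moves → stalemate.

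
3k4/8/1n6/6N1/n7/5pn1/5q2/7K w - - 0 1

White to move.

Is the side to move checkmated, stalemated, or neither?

checkmate

White to move; white king on h1.
In check: yes, from the black knight on g3.
King squares — g1: attacked by Qf2; g2: attacked by Qf2; h2: attacked by Qf2.
Legal moves for White: none.
In check with no legal moves → checkmate.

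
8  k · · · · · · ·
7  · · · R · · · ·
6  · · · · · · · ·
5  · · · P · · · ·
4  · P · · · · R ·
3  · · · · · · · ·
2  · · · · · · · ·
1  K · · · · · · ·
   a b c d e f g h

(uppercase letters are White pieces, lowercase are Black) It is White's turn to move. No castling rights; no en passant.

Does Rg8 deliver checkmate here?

yes

After Rg8: black king on a8; in check: yes, from the white rook on g8.
King squares — a7: attacked by Rd7; b7: attacked by Rd7; b8: attacked by Rg8.
Black has no legal moves → checkmate.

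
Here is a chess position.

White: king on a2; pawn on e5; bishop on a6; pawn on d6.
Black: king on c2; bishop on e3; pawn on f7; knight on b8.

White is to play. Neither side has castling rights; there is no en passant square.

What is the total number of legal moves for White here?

11

White to move; king on a2.
In check: no.
Legal moves: Bc8, Bb7, Bb5, Bc4, Bd3+, Be2, Bf1, Ka3, Ka1, d7, e6.
Count: 11.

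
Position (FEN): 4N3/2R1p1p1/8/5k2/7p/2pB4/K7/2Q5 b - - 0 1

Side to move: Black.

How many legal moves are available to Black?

3

Black to move; king on f5.
In check: yes, from the white bishop on d3.
Legal moves: Ke6, Ke5, Kg4.
Count: 3.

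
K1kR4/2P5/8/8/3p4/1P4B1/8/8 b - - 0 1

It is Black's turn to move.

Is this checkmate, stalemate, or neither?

checkmate

Black to move; black king on c8.
In check: yes, from the white rook on d8.
King squares — b7: attacked by Ka8; c7: attacked by Bg3; d7: attacked by Rd8; b8: attacked by Pc7; d8: attacked by Pc7.
Legal moves for Black: none.
In check with no legal moves → checkmate.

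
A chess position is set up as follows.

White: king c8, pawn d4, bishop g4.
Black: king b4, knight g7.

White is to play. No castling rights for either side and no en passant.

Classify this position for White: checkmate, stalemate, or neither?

White to move; white king on c8.
In check: no.
Legal moves for White: Kd8, Kb8, Kd7, Kc7, Kb7, Bd7, Be6, Bh5, Bf5, Bh3, Bf3, Be2, Bd1, d5.
White has 14 legal moves and is not in check → neither.

neither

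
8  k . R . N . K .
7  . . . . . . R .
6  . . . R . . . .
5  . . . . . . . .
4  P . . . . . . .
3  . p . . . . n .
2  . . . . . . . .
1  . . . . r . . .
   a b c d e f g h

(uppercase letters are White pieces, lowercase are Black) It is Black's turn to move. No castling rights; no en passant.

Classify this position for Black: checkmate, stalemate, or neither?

checkmate

Black to move; black king on a8.
In check: yes, from the white rook on c8.
King squares — a7: attacked by Rg7; b7: attacked by Rg7; b8: attacked by Rc8.
Legal moves for Black: none.
In check with no legal moves → checkmate.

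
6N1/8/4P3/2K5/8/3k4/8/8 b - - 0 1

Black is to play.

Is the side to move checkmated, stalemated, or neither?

neither

Black to move; black king on d3.
In check: no.
Legal moves for Black: Ke4, Ke3, Kc3, Ke2, Kd2, Kc2.
Black has 6 legal moves and is not in check → neither.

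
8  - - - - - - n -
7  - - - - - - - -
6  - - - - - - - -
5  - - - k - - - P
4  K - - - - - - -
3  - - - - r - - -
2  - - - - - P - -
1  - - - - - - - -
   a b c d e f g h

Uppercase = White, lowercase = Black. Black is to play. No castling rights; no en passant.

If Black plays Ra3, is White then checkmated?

After Ra3: white king on a4; in check: yes, from the black rook on a3.
White has 3 legal replies: Kb5, Kb4, Kxa3.
In check but a legal move exists → not checkmate.

no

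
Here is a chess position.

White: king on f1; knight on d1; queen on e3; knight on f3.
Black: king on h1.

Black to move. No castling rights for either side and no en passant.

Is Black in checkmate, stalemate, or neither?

stalemate

Black to move; black king on h1.
In check: no.
King squares — g1: attacked by Kf1; g2: attacked by Kf1; h2: attacked by Nf3.
Legal moves for Black: none.
Not in check and no legal moves → stalemate.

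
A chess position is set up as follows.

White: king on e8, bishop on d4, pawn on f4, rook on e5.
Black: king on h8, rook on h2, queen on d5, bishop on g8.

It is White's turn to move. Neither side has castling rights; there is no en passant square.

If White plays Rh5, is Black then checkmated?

After Rh5: black king on h8; in check: yes, from the white bishop on d4 and the white rook on h5.
King squares — g7: attacked by Bd4; h7: attacked by Rh5; g8: own bishop.
Black has no legal moves → checkmate.

yes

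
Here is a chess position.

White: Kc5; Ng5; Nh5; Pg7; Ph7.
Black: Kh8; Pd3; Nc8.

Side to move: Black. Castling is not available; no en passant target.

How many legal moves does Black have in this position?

Black to move; king on h8.
In check: yes, from the white pawn on g7.
Legal moves: none.
Count: 0.

0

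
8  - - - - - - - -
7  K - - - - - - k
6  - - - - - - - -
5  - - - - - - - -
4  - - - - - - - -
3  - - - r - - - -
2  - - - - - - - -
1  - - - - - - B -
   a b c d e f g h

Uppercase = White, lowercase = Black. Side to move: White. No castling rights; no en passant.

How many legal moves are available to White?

White to move; king on a7.
In check: no.
Legal moves: Kb8, Ka8, Kb7, Kb6, Ka6, Bb6, Bc5, Bd4, Be3, Bh2, Bf2.
Count: 11.

11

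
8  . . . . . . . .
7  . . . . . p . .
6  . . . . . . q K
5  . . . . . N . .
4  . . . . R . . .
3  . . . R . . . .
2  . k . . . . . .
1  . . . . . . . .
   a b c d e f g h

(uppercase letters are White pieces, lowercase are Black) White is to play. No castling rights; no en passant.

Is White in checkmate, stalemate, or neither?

checkmate

White to move; white king on h6.
In check: yes, from the black queen on g6.
King squares — g5: attacked by Qg6; h5: attacked by Qg6; g6: attacked by Pf7; g7: attacked by Qg6; h7: attacked by Qg6.
Legal moves for White: none.
In check with no legal moves → checkmate.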